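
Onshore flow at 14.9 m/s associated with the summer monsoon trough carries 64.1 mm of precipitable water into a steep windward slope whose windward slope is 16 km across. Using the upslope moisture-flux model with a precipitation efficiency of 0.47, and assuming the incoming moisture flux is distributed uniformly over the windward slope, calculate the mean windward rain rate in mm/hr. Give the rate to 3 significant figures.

R ≈ 101 mm/hr

Incoming column moisture flux per unit ridge length: F = V × PW = 14.9 × 64.1 = 955.09 mm·m/s.
Spread over the 16 km slope with efficiency ε = 0.47: R = ε·F/W = 0.47 × 955.09 / 16000 m = 2.806e-02 mm/s.
R = 2.806e-02 × 3600 = 101 mm/hr.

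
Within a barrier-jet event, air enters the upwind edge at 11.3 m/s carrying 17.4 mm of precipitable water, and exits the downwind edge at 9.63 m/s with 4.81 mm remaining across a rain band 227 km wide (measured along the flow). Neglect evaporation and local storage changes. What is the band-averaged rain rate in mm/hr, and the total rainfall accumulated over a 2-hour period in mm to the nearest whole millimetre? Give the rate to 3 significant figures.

R ≈ 2.38 mm/hr; total ≈ 5 mm

Column moisture flux per unit crosswind length is F = V × PW.
Inflow: F_in = 11.3 × 17.4 = 196.62 mm·m/s
Outflow: F_out = 9.63 × 4.81 = 46.3203 mm·m/s
Steady-state rate R = (F_in − F_out)/L = (196.62 − 46.3203) / 227000 m = 6.621e-04 mm/s.
R = 6.621e-04 × 3600 = 2.38 mm/hr.
Over 2 h: total = 2.38 × 2 = 4.76 ≈ 5 mm.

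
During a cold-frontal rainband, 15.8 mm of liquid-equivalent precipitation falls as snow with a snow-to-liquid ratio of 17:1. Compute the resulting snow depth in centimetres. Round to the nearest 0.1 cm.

Snow depth = liquid × ratio = 15.8 mm × 17 = 268.6 mm = 26.9 cm.

snow depth ≈ 26.9 cm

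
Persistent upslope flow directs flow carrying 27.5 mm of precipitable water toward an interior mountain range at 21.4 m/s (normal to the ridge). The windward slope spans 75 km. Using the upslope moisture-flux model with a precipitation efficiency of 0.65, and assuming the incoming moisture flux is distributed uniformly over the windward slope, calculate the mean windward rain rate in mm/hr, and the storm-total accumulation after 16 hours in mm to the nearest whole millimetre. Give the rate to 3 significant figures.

Incoming column moisture flux per unit ridge length: F = V × PW = 21.4 × 27.5 = 588.5 mm·m/s.
Spread over the 75 km slope with efficiency ε = 0.65: R = ε·F/W = 0.65 × 588.5 / 75000 m = 5.100e-03 mm/s.
R = 5.100e-03 × 3600 = 18.4 mm/hr.
Over 16 h: total = 18.4 × 16 = 294.4 ≈ 294 mm.

R ≈ 18.4 mm/hr; total ≈ 294 mm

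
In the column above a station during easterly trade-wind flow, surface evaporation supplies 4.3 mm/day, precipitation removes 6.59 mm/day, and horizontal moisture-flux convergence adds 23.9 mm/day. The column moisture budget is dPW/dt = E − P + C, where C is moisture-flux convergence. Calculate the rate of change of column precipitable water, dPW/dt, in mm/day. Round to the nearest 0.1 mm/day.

dPW/dt = E − P + C = 4.3 − 6.59 + (23.9) = 21.6 mm/day.

dPW/dt ≈ 21.6 mm/day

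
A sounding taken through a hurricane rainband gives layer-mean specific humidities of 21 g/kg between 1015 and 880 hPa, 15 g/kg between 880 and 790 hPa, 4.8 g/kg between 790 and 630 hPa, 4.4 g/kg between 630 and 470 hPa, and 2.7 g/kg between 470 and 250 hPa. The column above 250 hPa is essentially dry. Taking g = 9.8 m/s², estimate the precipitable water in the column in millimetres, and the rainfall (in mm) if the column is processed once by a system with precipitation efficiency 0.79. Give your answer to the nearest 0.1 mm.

Precipitable water is the column-integrated vapour mass per unit area: PW = (1/g) Σ q̄ Δp, with q in kg/kg and Δp in Pa (1 kg/m² of water = 1 mm).
Layer 1015–880 hPa: Δp = 135 hPa = 13500 Pa, q̄ = 0.021 kg/kg → 0.021 × 13500 / 9.8 = 28.93 mm
Layer 880–790 hPa: Δp = 90 hPa = 9000 Pa, q̄ = 0.015 kg/kg → 0.015 × 9000 / 9.8 = 13.78 mm
Layer 790–630 hPa: Δp = 160 hPa = 16000 Pa, q̄ = 0.0048 kg/kg → 0.0048 × 16000 / 9.8 = 7.84 mm
Layer 630–470 hPa: Δp = 160 hPa = 16000 Pa, q̄ = 0.0044 kg/kg → 0.0044 × 16000 / 9.8 = 7.18 mm
Layer 470–250 hPa: Δp = 220 hPa = 22000 Pa, q̄ = 0.0027 kg/kg → 0.0027 × 22000 / 9.8 = 6.06 mm
PW = 28.93 + 13.78 + 7.84 + 7.18 + 6.06 = 63.79 ≈ 63.8 mm.
Rainfall = ε × PW = 0.79 × 63.8 = 50.4 mm.

PW ≈ 63.8 mm; rainfall ≈ 50.4 mm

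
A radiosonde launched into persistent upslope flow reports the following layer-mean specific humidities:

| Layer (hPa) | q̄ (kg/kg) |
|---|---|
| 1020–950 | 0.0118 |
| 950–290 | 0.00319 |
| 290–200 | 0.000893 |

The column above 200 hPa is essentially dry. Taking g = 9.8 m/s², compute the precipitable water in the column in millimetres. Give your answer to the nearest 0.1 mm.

PW ≈ 30.7 mm

Precipitable water is the column-integrated vapour mass per unit area: PW = (1/g) Σ q̄ Δp, with q in kg/kg and Δp in Pa (1 kg/m² of water = 1 mm).
Layer 1020–950 hPa: Δp = 70 hPa = 7000 Pa, q̄ = 0.0118 kg/kg → 0.0118 × 7000 / 9.8 = 8.43 mm
Layer 950–290 hPa: Δp = 660 hPa = 66000 Pa, q̄ = 0.00319 kg/kg → 0.00319 × 66000 / 9.8 = 21.48 mm
Layer 290–200 hPa: Δp = 90 hPa = 9000 Pa, q̄ = 0.000893 kg/kg → 0.000893 × 9000 / 9.8 = 0.82 mm
PW = 8.43 + 21.48 + 0.82 = 30.73 ≈ 30.7 mm.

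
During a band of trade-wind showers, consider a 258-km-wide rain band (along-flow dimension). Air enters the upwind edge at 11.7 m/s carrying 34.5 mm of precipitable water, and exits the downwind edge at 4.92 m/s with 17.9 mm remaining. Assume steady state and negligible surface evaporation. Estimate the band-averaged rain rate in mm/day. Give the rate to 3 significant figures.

R ≈ 106 mm/day

Column moisture flux per unit crosswind length is F = V × PW.
Inflow: F_in = 11.7 × 34.5 = 403.65 mm·m/s
Outflow: F_out = 4.92 × 17.9 = 88.068 mm·m/s
Steady-state rate R = (F_in − F_out)/L = (403.65 − 88.068) / 258000 m = 1.223e-03 mm/s.
R = 1.223e-03 × 3600 × 24 = 106 mm/day.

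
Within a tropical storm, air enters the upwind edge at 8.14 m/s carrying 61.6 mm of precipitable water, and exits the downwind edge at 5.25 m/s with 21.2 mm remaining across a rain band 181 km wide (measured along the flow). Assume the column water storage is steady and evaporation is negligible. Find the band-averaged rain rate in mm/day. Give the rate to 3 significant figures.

R ≈ 186 mm/day

Column moisture flux per unit crosswind length is F = V × PW.
Inflow: F_in = 8.14 × 61.6 = 501.424 mm·m/s
Outflow: F_out = 5.25 × 21.2 = 111.3 mm·m/s
Steady-state rate R = (F_in − F_out)/L = (501.424 − 111.3) / 181000 m = 2.155e-03 mm/s.
R = 2.155e-03 × 3600 × 24 = 186 mm/day.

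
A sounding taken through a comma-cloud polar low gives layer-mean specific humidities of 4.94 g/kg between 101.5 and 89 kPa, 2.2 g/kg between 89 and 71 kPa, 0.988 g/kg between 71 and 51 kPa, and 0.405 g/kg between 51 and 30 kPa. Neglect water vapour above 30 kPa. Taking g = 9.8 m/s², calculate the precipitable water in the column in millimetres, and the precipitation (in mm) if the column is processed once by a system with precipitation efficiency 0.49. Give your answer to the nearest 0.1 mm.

Precipitable water is the column-integrated vapour mass per unit area: PW = (1/g) Σ q̄ Δp, with q in kg/kg and Δp in Pa (1 kg/m² of water = 1 mm).
Layer 101.5–89 kPa: Δp = 125 hPa = 12500 Pa, q̄ = 0.00494 kg/kg → 0.00494 × 12500 / 9.8 = 6.30 mm
Layer 89–71 kPa: Δp = 180 hPa = 18000 Pa, q̄ = 0.0022 kg/kg → 0.0022 × 18000 / 9.8 = 4.04 mm
Layer 71–51 kPa: Δp = 200 hPa = 20000 Pa, q̄ = 0.000988 kg/kg → 0.000988 × 20000 / 9.8 = 2.02 mm
Layer 51–30 kPa: Δp = 210 hPa = 21000 Pa, q̄ = 0.000405 kg/kg → 0.000405 × 21000 / 9.8 = 0.87 mm
PW = 6.30 + 4.04 + 2.02 + 0.87 = 13.23 ≈ 13.2 mm.
Precipitation = ε × PW = 0.49 × 13.2 = 6.5 mm.

PW ≈ 13.2 mm; precipitation ≈ 6.5 mm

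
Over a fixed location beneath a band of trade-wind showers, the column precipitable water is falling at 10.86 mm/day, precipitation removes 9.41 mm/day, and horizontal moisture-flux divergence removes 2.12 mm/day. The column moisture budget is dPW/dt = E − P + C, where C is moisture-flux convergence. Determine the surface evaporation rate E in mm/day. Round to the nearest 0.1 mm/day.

dPW/dt = -10.86 mm/day.
E = dPW/dt + P − C = (-10.86) + 9.41 − (-2.12) = 0.7 mm/day.

E ≈ 0.7 mm/day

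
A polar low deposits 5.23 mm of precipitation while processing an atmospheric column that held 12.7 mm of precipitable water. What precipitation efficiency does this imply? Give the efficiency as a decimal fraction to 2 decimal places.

ε ≈ 0.41

ε = precipitation / PW = 5.23 / 12.7 = 0.41.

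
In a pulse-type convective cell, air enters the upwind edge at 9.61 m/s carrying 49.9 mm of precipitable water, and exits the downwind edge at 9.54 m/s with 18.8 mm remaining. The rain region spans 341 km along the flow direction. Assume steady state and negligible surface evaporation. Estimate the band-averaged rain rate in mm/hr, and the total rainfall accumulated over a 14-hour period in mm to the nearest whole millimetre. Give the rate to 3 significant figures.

Column moisture flux per unit crosswind length is F = V × PW.
Inflow: F_in = 9.61 × 49.9 = 479.539 mm·m/s
Outflow: F_out = 9.54 × 18.8 = 179.352 mm·m/s
Steady-state rate R = (F_in − F_out)/L = (479.539 − 179.352) / 341000 m = 8.803e-04 mm/s.
R = 8.803e-04 × 3600 = 3.17 mm/hr.
Over 14 h: total = 3.17 × 14 = 44.38 ≈ 44 mm.

R ≈ 3.17 mm/hr; total ≈ 44 mm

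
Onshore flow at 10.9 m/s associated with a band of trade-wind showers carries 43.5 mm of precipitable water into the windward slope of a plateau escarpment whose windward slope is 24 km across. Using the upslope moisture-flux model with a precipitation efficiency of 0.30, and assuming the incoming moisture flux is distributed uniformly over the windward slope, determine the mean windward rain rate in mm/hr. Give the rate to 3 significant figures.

Incoming column moisture flux per unit ridge length: F = V × PW = 10.9 × 43.5 = 474.15 mm·m/s.
Spread over the 24 km slope with efficiency ε = 0.30: R = ε·F/W = 0.30 × 474.15 / 24000 m = 5.927e-03 mm/s.
R = 5.927e-03 × 3600 = 21.3 mm/hr.

R ≈ 21.3 mm/hr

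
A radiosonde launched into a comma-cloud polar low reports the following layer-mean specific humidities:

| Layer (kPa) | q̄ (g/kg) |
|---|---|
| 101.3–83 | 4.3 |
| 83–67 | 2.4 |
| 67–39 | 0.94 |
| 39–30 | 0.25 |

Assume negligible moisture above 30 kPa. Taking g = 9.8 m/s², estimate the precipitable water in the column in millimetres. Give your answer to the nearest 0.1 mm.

PW ≈ 14.9 mm

Precipitable water is the column-integrated vapour mass per unit area: PW = (1/g) Σ q̄ Δp, with q in kg/kg and Δp in Pa (1 kg/m² of water = 1 mm).
Layer 101.3–83 kPa: Δp = 183 hPa = 18300 Pa, q̄ = 0.0043 kg/kg → 0.0043 × 18300 / 9.8 = 8.03 mm
Layer 83–67 kPa: Δp = 160 hPa = 16000 Pa, q̄ = 0.0024 kg/kg → 0.0024 × 16000 / 9.8 = 3.92 mm
Layer 67–39 kPa: Δp = 280 hPa = 28000 Pa, q̄ = 0.00094 kg/kg → 0.00094 × 28000 / 9.8 = 2.69 mm
Layer 39–30 kPa: Δp = 90 hPa = 9000 Pa, q̄ = 0.00025 kg/kg → 0.00025 × 9000 / 9.8 = 0.23 mm
PW = 8.03 + 3.92 + 2.69 + 0.23 = 14.87 ≈ 14.9 mm.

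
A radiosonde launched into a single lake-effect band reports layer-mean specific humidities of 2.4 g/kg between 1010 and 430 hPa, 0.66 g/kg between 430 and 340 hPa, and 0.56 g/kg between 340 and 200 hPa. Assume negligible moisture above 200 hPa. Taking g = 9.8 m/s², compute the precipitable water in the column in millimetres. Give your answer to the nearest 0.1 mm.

Precipitable water is the column-integrated vapour mass per unit area: PW = (1/g) Σ q̄ Δp, with q in kg/kg and Δp in Pa (1 kg/m² of water = 1 mm).
Layer 1010–430 hPa: Δp = 580 hPa = 58000 Pa, q̄ = 0.0024 kg/kg → 0.0024 × 58000 / 9.8 = 14.20 mm
Layer 430–340 hPa: Δp = 90 hPa = 9000 Pa, q̄ = 0.00066 kg/kg → 0.00066 × 9000 / 9.8 = 0.61 mm
Layer 340–200 hPa: Δp = 140 hPa = 14000 Pa, q̄ = 0.00056 kg/kg → 0.00056 × 14000 / 9.8 = 0.80 mm
PW = 14.20 + 0.61 + 0.80 = 15.61 ≈ 15.6 mm.

PW ≈ 15.6 mm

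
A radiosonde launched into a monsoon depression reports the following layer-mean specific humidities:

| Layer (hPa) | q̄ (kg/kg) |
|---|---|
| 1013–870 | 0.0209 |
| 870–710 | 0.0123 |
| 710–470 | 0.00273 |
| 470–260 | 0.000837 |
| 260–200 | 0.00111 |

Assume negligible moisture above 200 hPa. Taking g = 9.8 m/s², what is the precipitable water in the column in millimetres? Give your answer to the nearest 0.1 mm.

Precipitable water is the column-integrated vapour mass per unit area: PW = (1/g) Σ q̄ Δp, with q in kg/kg and Δp in Pa (1 kg/m² of water = 1 mm).
Layer 1013–870 hPa: Δp = 143 hPa = 14300 Pa, q̄ = 0.0209 kg/kg → 0.0209 × 14300 / 9.8 = 30.50 mm
Layer 870–710 hPa: Δp = 160 hPa = 16000 Pa, q̄ = 0.0123 kg/kg → 0.0123 × 16000 / 9.8 = 20.08 mm
Layer 710–470 hPa: Δp = 240 hPa = 24000 Pa, q̄ = 0.00273 kg/kg → 0.00273 × 24000 / 9.8 = 6.69 mm
Layer 470–260 hPa: Δp = 210 hPa = 21000 Pa, q̄ = 0.000837 kg/kg → 0.000837 × 21000 / 9.8 = 1.79 mm
Layer 260–200 hPa: Δp = 60 hPa = 6000 Pa, q̄ = 0.00111 kg/kg → 0.00111 × 6000 / 9.8 = 0.68 mm
PW = 30.50 + 20.08 + 6.69 + 1.79 + 0.68 = 59.74 ≈ 59.7 mm.

PW ≈ 59.7 mm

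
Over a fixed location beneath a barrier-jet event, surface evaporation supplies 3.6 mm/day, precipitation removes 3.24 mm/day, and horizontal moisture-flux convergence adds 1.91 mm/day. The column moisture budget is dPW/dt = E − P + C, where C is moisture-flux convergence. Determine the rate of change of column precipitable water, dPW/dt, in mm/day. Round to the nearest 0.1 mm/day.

dPW/dt = E − P + C = 3.6 − 3.24 + (1.91) = 2.3 mm/day.

dPW/dt ≈ 2.3 mm/day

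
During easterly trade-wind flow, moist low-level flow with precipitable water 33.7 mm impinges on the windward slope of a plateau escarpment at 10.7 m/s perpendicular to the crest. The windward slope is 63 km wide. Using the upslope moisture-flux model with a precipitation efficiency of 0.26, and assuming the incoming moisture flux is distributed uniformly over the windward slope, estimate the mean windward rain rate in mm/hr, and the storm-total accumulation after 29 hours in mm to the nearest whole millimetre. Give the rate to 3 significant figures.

Incoming column moisture flux per unit ridge length: F = V × PW = 10.7 × 33.7 = 360.59 mm·m/s.
Spread over the 63 km slope with efficiency ε = 0.26: R = ε·F/W = 0.26 × 360.59 / 63000 m = 1.488e-03 mm/s.
R = 1.488e-03 × 3600 = 5.36 mm/hr.
Over 29 h: total = 5.36 × 29 = 155.44 ≈ 155 mm.

R ≈ 5.36 mm/hr; total ≈ 155 mm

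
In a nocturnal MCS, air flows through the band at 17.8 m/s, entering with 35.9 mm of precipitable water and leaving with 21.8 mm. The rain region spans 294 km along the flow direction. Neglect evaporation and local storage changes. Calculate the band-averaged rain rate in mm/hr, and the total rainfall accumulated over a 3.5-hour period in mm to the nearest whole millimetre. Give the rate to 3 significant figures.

Column moisture flux per unit crosswind length is F = V × PW.
Inflow: F_in = 17.8 × 35.9 = 639.02 mm·m/s
Outflow: F_out = 17.8 × 21.8 = 388.04 mm·m/s
Steady-state rate R = (F_in − F_out)/L = (639.02 − 388.04) / 294000 m = 8.537e-04 mm/s.
R = 8.537e-04 × 3600 = 3.07 mm/hr.
Over 3.5 h: total = 3.07 × 3.5 = 10.745 ≈ 11 mm.

R ≈ 3.07 mm/hr; total ≈ 11 mm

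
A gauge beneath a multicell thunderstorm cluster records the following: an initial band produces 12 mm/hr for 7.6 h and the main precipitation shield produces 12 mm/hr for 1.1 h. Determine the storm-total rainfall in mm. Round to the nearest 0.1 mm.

Total = Σ Rᵢ Δtᵢ = 12 × 7.6 + 12 × 1.1
      = 91.2 + 13.2 = 104.4 mm.

total ≈ 104.4 mm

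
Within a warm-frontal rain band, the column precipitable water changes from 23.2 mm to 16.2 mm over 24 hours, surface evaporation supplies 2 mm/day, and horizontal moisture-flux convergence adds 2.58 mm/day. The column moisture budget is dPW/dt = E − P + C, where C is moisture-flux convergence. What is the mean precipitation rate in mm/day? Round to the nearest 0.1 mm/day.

dPW/dt = (16.2 − 23.2) mm / (24/24 day) = -7.000 mm/day.
P = E + C − dPW/dt = 2 + (2.58) − (-7.000) = 11.6 mm/day.

P ≈ 11.6 mm/day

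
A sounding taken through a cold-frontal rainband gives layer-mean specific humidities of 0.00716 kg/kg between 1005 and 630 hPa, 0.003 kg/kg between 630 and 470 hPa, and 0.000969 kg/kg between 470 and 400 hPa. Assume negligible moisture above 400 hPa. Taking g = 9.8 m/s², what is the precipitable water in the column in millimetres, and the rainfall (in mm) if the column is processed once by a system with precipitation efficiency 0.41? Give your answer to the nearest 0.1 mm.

Precipitable water is the column-integrated vapour mass per unit area: PW = (1/g) Σ q̄ Δp, with q in kg/kg and Δp in Pa (1 kg/m² of water = 1 mm).
Layer 1005–630 hPa: Δp = 375 hPa = 37500 Pa, q̄ = 0.00716 kg/kg → 0.00716 × 37500 / 9.8 = 27.40 mm
Layer 630–470 hPa: Δp = 160 hPa = 16000 Pa, q̄ = 0.003 kg/kg → 0.003 × 16000 / 9.8 = 4.90 mm
Layer 470–400 hPa: Δp = 70 hPa = 7000 Pa, q̄ = 0.000969 kg/kg → 0.000969 × 7000 / 9.8 = 0.69 mm
PW = 27.40 + 4.90 + 0.69 = 32.99 ≈ 33.0 mm.
Rainfall = ε × PW = 0.41 × 33.0 = 13.5 mm.

PW ≈ 33.0 mm; rainfall ≈ 13.5 mm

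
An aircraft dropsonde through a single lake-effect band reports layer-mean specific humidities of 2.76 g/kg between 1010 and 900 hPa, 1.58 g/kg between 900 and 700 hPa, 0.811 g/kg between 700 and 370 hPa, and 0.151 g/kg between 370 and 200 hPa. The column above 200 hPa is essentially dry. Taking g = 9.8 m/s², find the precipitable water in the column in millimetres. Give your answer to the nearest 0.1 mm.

PW ≈ 9.3 mm

Precipitable water is the column-integrated vapour mass per unit area: PW = (1/g) Σ q̄ Δp, with q in kg/kg and Δp in Pa (1 kg/m² of water = 1 mm).
Layer 1010–900 hPa: Δp = 110 hPa = 11000 Pa, q̄ = 0.00276 kg/kg → 0.00276 × 11000 / 9.8 = 3.10 mm
Layer 900–700 hPa: Δp = 200 hPa = 20000 Pa, q̄ = 0.00158 kg/kg → 0.00158 × 20000 / 9.8 = 3.22 mm
Layer 700–370 hPa: Δp = 330 hPa = 33000 Pa, q̄ = 0.000811 kg/kg → 0.000811 × 33000 / 9.8 = 2.73 mm
Layer 370–200 hPa: Δp = 170 hPa = 17000 Pa, q̄ = 0.000151 kg/kg → 0.000151 × 17000 / 9.8 = 0.26 mm
PW = 3.10 + 3.22 + 2.73 + 0.26 = 9.31 ≈ 9.3 mm.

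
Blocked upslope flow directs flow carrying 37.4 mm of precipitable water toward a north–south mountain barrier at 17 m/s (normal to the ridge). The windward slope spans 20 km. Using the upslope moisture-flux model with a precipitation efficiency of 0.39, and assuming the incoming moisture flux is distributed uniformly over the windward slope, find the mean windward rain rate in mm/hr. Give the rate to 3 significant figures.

R ≈ 44.6 mm/hr

Incoming column moisture flux per unit ridge length: F = V × PW = 17 × 37.4 = 635.8 mm·m/s.
Spread over the 20 km slope with efficiency ε = 0.39: R = ε·F/W = 0.39 × 635.8 / 20000 m = 1.240e-02 mm/s.
R = 1.240e-02 × 3600 = 44.6 mm/hr.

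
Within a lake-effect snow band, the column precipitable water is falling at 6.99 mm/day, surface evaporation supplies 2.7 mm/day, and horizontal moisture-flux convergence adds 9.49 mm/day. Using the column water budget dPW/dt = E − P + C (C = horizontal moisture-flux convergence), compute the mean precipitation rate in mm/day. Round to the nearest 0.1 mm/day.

P ≈ 19.2 mm/day

dPW/dt = -6.99 mm/day.
P = E + C − dPW/dt = 2.7 + (9.49) − (-6.99) = 19.2 mm/day.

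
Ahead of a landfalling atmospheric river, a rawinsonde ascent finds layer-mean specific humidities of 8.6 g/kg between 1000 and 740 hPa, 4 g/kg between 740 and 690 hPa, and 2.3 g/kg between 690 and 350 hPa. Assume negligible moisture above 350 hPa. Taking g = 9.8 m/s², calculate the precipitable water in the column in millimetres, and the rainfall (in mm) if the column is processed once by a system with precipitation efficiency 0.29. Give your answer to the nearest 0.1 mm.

Precipitable water is the column-integrated vapour mass per unit area: PW = (1/g) Σ q̄ Δp, with q in kg/kg and Δp in Pa (1 kg/m² of water = 1 mm).
Layer 1000–740 hPa: Δp = 260 hPa = 26000 Pa, q̄ = 0.0086 kg/kg → 0.0086 × 26000 / 9.8 = 22.82 mm
Layer 740–690 hPa: Δp = 50 hPa = 5000 Pa, q̄ = 0.004 kg/kg → 0.004 × 5000 / 9.8 = 2.04 mm
Layer 690–350 hPa: Δp = 340 hPa = 34000 Pa, q̄ = 0.0023 kg/kg → 0.0023 × 34000 / 9.8 = 7.98 mm
PW = 22.82 + 2.04 + 7.98 = 32.84 ≈ 32.8 mm.
Rainfall = ε × PW = 0.29 × 32.8 = 9.5 mm.

PW ≈ 32.8 mm; rainfall ≈ 9.5 mm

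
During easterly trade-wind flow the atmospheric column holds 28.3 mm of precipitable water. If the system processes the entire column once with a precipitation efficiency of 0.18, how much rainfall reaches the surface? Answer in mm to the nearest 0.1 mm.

Rainfall = ε × PW = 0.18 × 28.3 = 5.1 mm.

rainfall ≈ 5.1 mm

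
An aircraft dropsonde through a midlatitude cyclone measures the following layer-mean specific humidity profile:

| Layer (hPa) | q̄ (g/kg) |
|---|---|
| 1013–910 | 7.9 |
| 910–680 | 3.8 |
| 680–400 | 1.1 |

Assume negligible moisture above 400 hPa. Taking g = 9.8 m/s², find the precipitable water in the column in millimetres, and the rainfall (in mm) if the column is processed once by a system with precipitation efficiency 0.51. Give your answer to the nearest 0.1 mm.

Precipitable water is the column-integrated vapour mass per unit area: PW = (1/g) Σ q̄ Δp, with q in kg/kg and Δp in Pa (1 kg/m² of water = 1 mm).
Layer 1013–910 hPa: Δp = 103 hPa = 10300 Pa, q̄ = 0.0079 kg/kg → 0.0079 × 10300 / 9.8 = 8.30 mm
Layer 910–680 hPa: Δp = 230 hPa = 23000 Pa, q̄ = 0.0038 kg/kg → 0.0038 × 23000 / 9.8 = 8.92 mm
Layer 680–400 hPa: Δp = 280 hPa = 28000 Pa, q̄ = 0.0011 kg/kg → 0.0011 × 28000 / 9.8 = 3.14 mm
PW = 8.30 + 8.92 + 3.14 = 20.36 ≈ 20.4 mm.
Rainfall = ε × PW = 0.51 × 20.4 = 10.4 mm.

PW ≈ 20.4 mm; rainfall ≈ 10.4 mm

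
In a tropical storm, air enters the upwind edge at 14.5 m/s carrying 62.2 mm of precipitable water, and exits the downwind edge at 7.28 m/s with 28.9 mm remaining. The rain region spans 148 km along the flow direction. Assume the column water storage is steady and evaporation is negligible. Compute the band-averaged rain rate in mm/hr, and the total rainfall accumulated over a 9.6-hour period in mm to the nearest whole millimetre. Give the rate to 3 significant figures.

Column moisture flux per unit crosswind length is F = V × PW.
Inflow: F_in = 14.5 × 62.2 = 901.9 mm·m/s
Outflow: F_out = 7.28 × 28.9 = 210.392 mm·m/s
Steady-state rate R = (F_in − F_out)/L = (901.9 − 210.392) / 148000 m = 4.672e-03 mm/s.
R = 4.672e-03 × 3600 = 16.8 mm/hr.
Over 9.6 h: total = 16.8 × 9.6 = 161.28 ≈ 161 mm.

R ≈ 16.8 mm/hr; total ≈ 161 mm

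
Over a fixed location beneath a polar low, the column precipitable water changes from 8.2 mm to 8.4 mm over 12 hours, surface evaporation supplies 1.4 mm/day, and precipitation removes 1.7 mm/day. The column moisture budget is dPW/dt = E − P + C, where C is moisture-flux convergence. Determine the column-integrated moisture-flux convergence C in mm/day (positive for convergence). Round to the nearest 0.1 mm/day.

C ≈ 0.7 mm/day

dPW/dt = (8.4 − 8.2) mm / (12/24 day) = +0.400 mm/day.
C = dPW/dt − E + P = (+0.400) − 1.4 + 1.7 = 0.7 mm/day.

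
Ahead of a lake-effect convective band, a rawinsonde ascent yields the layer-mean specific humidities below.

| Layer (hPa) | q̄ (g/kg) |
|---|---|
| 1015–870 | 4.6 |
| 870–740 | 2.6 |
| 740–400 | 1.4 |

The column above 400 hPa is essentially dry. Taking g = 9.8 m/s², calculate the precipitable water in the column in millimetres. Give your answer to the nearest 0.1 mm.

PW ≈ 15.1 mm

Precipitable water is the column-integrated vapour mass per unit area: PW = (1/g) Σ q̄ Δp, with q in kg/kg and Δp in Pa (1 kg/m² of water = 1 mm).
Layer 1015–870 hPa: Δp = 145 hPa = 14500 Pa, q̄ = 0.0046 kg/kg → 0.0046 × 14500 / 9.8 = 6.81 mm
Layer 870–740 hPa: Δp = 130 hPa = 13000 Pa, q̄ = 0.0026 kg/kg → 0.0026 × 13000 / 9.8 = 3.45 mm
Layer 740–400 hPa: Δp = 340 hPa = 34000 Pa, q̄ = 0.0014 kg/kg → 0.0014 × 34000 / 9.8 = 4.86 mm
PW = 6.81 + 3.45 + 4.86 = 15.12 ≈ 15.1 mm.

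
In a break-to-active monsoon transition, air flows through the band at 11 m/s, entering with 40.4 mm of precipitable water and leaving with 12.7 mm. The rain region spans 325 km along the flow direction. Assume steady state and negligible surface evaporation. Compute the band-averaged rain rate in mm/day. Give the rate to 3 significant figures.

R ≈ 81.0 mm/day

Column moisture flux per unit crosswind length is F = V × PW.
Inflow: F_in = 11 × 40.4 = 444.4 mm·m/s
Outflow: F_out = 11 × 12.7 = 139.7 mm·m/s
Steady-state rate R = (F_in − F_out)/L = (444.4 − 139.7) / 325000 m = 9.375e-04 mm/s.
R = 9.375e-04 × 3600 × 24 = 81.0 mm/day.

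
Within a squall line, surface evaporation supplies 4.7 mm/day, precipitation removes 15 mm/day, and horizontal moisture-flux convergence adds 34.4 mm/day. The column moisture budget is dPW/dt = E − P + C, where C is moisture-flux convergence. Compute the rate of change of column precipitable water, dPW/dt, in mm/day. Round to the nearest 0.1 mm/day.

dPW/dt = E − P + C = 4.7 − 15 + (34.4) = 24.1 mm/day.

dPW/dt ≈ 24.1 mm/day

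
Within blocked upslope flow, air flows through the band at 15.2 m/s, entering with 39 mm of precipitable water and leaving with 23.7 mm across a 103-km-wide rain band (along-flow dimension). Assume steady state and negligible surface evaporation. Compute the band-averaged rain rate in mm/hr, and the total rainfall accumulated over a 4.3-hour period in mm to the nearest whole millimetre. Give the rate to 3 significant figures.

Column moisture flux per unit crosswind length is F = V × PW.
Inflow: F_in = 15.2 × 39 = 592.8 mm·m/s
Outflow: F_out = 15.2 × 23.7 = 360.24 mm·m/s
Steady-state rate R = (F_in − F_out)/L = (592.8 − 360.24) / 103000 m = 2.258e-03 mm/s.
R = 2.258e-03 × 3600 = 8.13 mm/hr.
Over 4.3 h: total = 8.13 × 4.3 = 34.959 ≈ 35 mm.

R ≈ 8.13 mm/hr; total ≈ 35 mm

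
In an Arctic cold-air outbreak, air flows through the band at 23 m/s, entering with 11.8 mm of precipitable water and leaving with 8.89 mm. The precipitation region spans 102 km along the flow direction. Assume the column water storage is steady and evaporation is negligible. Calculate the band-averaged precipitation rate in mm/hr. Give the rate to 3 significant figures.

Column moisture flux per unit crosswind length is F = V × PW.
Inflow: F_in = 23 × 11.8 = 271.4 mm·m/s
Outflow: F_out = 23 × 8.89 = 204.47 mm·m/s
Steady-state rate R = (F_in − F_out)/L = (271.4 − 204.47) / 102000 m = 6.562e-04 mm/s.
R = 6.562e-04 × 3600 = 2.36 mm/hr.

R ≈ 2.36 mm/hr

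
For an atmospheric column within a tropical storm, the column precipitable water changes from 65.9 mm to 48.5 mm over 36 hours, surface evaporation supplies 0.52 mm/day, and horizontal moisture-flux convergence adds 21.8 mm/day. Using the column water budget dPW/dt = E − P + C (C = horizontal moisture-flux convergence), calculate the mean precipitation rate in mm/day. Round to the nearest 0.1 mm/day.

P ≈ 33.9 mm/day

dPW/dt = (48.5 − 65.9) mm / (36/24 day) = -11.600 mm/day.
P = E + C − dPW/dt = 0.52 + (21.8) − (-11.600) = 33.9 mm/day.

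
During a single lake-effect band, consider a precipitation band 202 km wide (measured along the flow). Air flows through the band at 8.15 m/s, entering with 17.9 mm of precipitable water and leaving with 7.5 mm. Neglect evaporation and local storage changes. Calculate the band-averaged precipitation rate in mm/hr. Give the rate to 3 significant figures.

R ≈ 1.51 mm/hr

Column moisture flux per unit crosswind length is F = V × PW.
Inflow: F_in = 8.15 × 17.9 = 145.885 mm·m/s
Outflow: F_out = 8.15 × 7.5 = 61.125 mm·m/s
Steady-state rate R = (F_in − F_out)/L = (145.885 − 61.125) / 202000 m = 4.196e-04 mm/s.
R = 4.196e-04 × 3600 = 1.51 mm/hr.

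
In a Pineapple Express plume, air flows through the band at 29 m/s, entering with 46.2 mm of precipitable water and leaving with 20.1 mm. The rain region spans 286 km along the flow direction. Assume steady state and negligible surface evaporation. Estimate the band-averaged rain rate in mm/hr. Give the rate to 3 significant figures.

Column moisture flux per unit crosswind length is F = V × PW.
Inflow: F_in = 29 × 46.2 = 1339.8 mm·m/s
Outflow: F_out = 29 × 20.1 = 582.9 mm·m/s
Steady-state rate R = (F_in − F_out)/L = (1339.8 − 582.9) / 286000 m = 2.647e-03 mm/s.
R = 2.647e-03 × 3600 = 9.53 mm/hr.

R ≈ 9.53 mm/hr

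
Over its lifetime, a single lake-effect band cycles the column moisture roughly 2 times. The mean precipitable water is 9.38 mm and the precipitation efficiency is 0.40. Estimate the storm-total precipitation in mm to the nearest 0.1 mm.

Each cycle deposits ε × PW = 0.40 × 9.38 = 3.752 mm.
Over 2 cycles: 2 × 3.752 = 7.5 mm.

precipitation ≈ 7.5 mm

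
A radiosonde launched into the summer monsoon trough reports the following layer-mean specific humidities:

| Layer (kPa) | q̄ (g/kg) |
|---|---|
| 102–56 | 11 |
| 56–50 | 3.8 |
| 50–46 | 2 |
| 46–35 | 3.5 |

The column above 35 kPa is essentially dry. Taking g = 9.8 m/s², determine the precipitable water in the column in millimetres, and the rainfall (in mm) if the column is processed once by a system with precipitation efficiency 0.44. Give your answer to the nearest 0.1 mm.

Precipitable water is the column-integrated vapour mass per unit area: PW = (1/g) Σ q̄ Δp, with q in kg/kg and Δp in Pa (1 kg/m² of water = 1 mm).
Layer 102–56 kPa: Δp = 460 hPa = 46000 Pa, q̄ = 0.011 kg/kg → 0.011 × 46000 / 9.8 = 51.63 mm
Layer 56–50 kPa: Δp = 60 hPa = 6000 Pa, q̄ = 0.0038 kg/kg → 0.0038 × 6000 / 9.8 = 2.33 mm
Layer 50–46 kPa: Δp = 40 hPa = 4000 Pa, q̄ = 0.002 kg/kg → 0.002 × 4000 / 9.8 = 0.82 mm
Layer 46–35 kPa: Δp = 110 hPa = 11000 Pa, q̄ = 0.0035 kg/kg → 0.0035 × 11000 / 9.8 = 3.93 mm
PW = 51.63 + 2.33 + 0.82 + 3.93 = 58.71 ≈ 58.7 mm.
Rainfall = ε × PW = 0.44 × 58.7 = 25.8 mm.

PW ≈ 58.7 mm; rainfall ≈ 25.8 mm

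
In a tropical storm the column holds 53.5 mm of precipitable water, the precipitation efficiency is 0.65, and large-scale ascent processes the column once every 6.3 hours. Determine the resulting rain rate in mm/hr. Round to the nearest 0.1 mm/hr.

R ≈ 5.5 mm/hr

Each overturning extracts ε × PW = 0.65 × 53.5 = 34.775 mm.
Rate = ε·PW / τ = 34.775 / 6.3 h = 5.5 mm/hr.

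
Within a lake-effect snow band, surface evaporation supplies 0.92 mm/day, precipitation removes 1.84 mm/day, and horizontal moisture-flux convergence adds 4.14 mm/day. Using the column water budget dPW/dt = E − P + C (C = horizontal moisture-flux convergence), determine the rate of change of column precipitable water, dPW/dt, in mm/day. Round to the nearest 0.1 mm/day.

dPW/dt = E − P + C = 0.92 − 1.84 + (4.14) = 3.2 mm/day.

dPW/dt ≈ 3.2 mm/day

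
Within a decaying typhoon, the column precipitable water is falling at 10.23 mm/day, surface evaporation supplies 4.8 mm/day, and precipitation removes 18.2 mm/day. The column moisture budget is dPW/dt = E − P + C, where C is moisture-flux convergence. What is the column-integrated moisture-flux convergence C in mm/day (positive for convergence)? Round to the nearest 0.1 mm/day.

C ≈ 3.2 mm/day

dPW/dt = -10.23 mm/day.
C = dPW/dt − E + P = (-10.23) − 4.8 + 18.2 = 3.2 mm/day.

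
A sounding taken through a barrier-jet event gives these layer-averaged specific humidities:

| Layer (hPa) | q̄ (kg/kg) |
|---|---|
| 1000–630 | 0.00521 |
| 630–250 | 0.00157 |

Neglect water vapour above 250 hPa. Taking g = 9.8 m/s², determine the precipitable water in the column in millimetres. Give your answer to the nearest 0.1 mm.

Precipitable water is the column-integrated vapour mass per unit area: PW = (1/g) Σ q̄ Δp, with q in kg/kg and Δp in Pa (1 kg/m² of water = 1 mm).
Layer 1000–630 hPa: Δp = 370 hPa = 37000 Pa, q̄ = 0.00521 kg/kg → 0.00521 × 37000 / 9.8 = 19.67 mm
Layer 630–250 hPa: Δp = 380 hPa = 38000 Pa, q̄ = 0.00157 kg/kg → 0.00157 × 38000 / 9.8 = 6.09 mm
PW = 19.67 + 6.09 = 25.76 ≈ 25.8 mm.

PW ≈ 25.8 mm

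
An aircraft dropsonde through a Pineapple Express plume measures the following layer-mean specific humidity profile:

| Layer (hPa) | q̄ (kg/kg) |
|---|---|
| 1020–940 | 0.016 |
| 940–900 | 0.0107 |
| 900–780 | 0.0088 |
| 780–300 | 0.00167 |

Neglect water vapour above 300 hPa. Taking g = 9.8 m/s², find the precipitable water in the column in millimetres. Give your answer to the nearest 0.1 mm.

Precipitable water is the column-integrated vapour mass per unit area: PW = (1/g) Σ q̄ Δp, with q in kg/kg and Δp in Pa (1 kg/m² of water = 1 mm).
Layer 1020–940 hPa: Δp = 80 hPa = 8000 Pa, q̄ = 0.016 kg/kg → 0.016 × 8000 / 9.8 = 13.06 mm
Layer 940–900 hPa: Δp = 40 hPa = 4000 Pa, q̄ = 0.0107 kg/kg → 0.0107 × 4000 / 9.8 = 4.37 mm
Layer 900–780 hPa: Δp = 120 hPa = 12000 Pa, q̄ = 0.0088 kg/kg → 0.0088 × 12000 / 9.8 = 10.78 mm
Layer 780–300 hPa: Δp = 480 hPa = 48000 Pa, q̄ = 0.00167 kg/kg → 0.00167 × 48000 / 9.8 = 8.18 mm
PW = 13.06 + 4.37 + 10.78 + 8.18 = 36.39 ≈ 36.4 mm.

PW ≈ 36.4 mm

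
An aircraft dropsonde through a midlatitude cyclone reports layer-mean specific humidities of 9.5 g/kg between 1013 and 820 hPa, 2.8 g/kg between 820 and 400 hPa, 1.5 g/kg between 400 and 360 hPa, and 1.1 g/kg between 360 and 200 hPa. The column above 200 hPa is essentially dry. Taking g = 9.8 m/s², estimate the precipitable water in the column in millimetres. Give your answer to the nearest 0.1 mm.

PW ≈ 33.1 mm

Precipitable water is the column-integrated vapour mass per unit area: PW = (1/g) Σ q̄ Δp, with q in kg/kg and Δp in Pa (1 kg/m² of water = 1 mm).
Layer 1013–820 hPa: Δp = 193 hPa = 19300 Pa, q̄ = 0.0095 kg/kg → 0.0095 × 19300 / 9.8 = 18.71 mm
Layer 820–400 hPa: Δp = 420 hPa = 42000 Pa, q̄ = 0.0028 kg/kg → 0.0028 × 42000 / 9.8 = 12.00 mm
Layer 400–360 hPa: Δp = 40 hPa = 4000 Pa, q̄ = 0.0015 kg/kg → 0.0015 × 4000 / 9.8 = 0.61 mm
Layer 360–200 hPa: Δp = 160 hPa = 16000 Pa, q̄ = 0.0011 kg/kg → 0.0011 × 16000 / 9.8 = 1.80 mm
PW = 18.71 + 12.00 + 0.61 + 1.80 = 33.12 ≈ 33.1 mm.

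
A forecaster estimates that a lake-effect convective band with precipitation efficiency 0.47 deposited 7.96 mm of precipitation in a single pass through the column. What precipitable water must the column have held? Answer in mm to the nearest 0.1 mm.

PW = precipitation / ε = 7.96 / 0.47 = 16.9 mm.

PW ≈ 16.9 mm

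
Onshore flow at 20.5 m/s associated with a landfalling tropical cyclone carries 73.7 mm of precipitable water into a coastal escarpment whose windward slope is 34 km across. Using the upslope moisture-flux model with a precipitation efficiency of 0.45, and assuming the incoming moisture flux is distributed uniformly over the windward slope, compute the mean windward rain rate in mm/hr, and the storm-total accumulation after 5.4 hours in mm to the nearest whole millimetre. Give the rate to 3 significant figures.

Incoming column moisture flux per unit ridge length: F = V × PW = 20.5 × 73.7 = 1510.85 mm·m/s.
Spread over the 34 km slope with efficiency ε = 0.45: R = ε·F/W = 0.45 × 1510.85 / 34000 m = 2.000e-02 mm/s.
R = 2.000e-02 × 3600 = 72.0 mm/hr.
Over 5.4 h: total = 72.0 × 5.4 = 388.8 ≈ 389 mm.

R ≈ 72.0 mm/hr; total ≈ 389 mm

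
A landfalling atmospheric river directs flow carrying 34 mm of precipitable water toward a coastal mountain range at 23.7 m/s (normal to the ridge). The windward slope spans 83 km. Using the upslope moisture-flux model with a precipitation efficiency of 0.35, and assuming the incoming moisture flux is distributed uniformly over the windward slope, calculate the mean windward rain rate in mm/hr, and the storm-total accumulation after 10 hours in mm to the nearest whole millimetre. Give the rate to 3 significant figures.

Incoming column moisture flux per unit ridge length: F = V × PW = 23.7 × 34 = 805.8 mm·m/s.
Spread over the 83 km slope with efficiency ε = 0.35: R = ε·F/W = 0.35 × 805.8 / 83000 m = 3.398e-03 mm/s.
R = 3.398e-03 × 3600 = 12.2 mm/hr.
Over 10 h: total = 12.2 × 10 = 122 mm.

R ≈ 12.2 mm/hr; total ≈ 122 mm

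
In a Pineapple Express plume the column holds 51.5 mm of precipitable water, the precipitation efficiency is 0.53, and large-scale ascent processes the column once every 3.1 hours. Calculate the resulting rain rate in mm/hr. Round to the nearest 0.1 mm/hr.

Each overturning extracts ε × PW = 0.53 × 51.5 = 27.295 mm.
Rate = ε·PW / τ = 27.295 / 3.1 h = 8.8 mm/hr.

R ≈ 8.8 mm/hr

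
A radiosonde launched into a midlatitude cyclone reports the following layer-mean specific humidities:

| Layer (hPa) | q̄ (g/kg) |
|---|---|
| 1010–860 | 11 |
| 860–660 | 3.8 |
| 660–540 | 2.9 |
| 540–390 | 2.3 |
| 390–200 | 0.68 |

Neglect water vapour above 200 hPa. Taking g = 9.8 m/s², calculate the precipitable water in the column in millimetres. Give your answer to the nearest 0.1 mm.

Precipitable water is the column-integrated vapour mass per unit area: PW = (1/g) Σ q̄ Δp, with q in kg/kg and Δp in Pa (1 kg/m² of water = 1 mm).
Layer 1010–860 hPa: Δp = 150 hPa = 15000 Pa, q̄ = 0.011 kg/kg → 0.011 × 15000 / 9.8 = 16.84 mm
Layer 860–660 hPa: Δp = 200 hPa = 20000 Pa, q̄ = 0.0038 kg/kg → 0.0038 × 20000 / 9.8 = 7.76 mm
Layer 660–540 hPa: Δp = 120 hPa = 12000 Pa, q̄ = 0.0029 kg/kg → 0.0029 × 12000 / 9.8 = 3.55 mm
Layer 540–390 hPa: Δp = 150 hPa = 15000 Pa, q̄ = 0.0023 kg/kg → 0.0023 × 15000 / 9.8 = 3.52 mm
Layer 390–200 hPa: Δp = 190 hPa = 19000 Pa, q̄ = 0.00068 kg/kg → 0.00068 × 19000 / 9.8 = 1.32 mm
PW = 16.84 + 7.76 + 3.55 + 3.52 + 1.32 = 32.99 ≈ 33.0 mm.

PW ≈ 33.0 mm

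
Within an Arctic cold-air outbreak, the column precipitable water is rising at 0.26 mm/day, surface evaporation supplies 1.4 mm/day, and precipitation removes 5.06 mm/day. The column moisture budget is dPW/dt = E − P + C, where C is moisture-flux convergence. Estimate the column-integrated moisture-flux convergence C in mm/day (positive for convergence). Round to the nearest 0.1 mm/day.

dPW/dt = +0.26 mm/day.
C = dPW/dt − E + P = (+0.26) − 1.4 + 5.06 = 3.9 mm/day.

C ≈ 3.9 mm/day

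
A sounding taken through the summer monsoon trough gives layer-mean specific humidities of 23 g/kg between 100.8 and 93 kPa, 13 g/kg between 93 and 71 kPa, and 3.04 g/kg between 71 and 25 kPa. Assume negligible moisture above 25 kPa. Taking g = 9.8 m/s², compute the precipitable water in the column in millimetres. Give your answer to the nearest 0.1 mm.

PW ≈ 61.8 mm

Precipitable water is the column-integrated vapour mass per unit area: PW = (1/g) Σ q̄ Δp, with q in kg/kg and Δp in Pa (1 kg/m² of water = 1 mm).
Layer 100.8–93 kPa: Δp = 78 hPa = 7800 Pa, q̄ = 0.023 kg/kg → 0.023 × 7800 / 9.8 = 18.31 mm
Layer 93–71 kPa: Δp = 220 hPa = 22000 Pa, q̄ = 0.013 kg/kg → 0.013 × 22000 / 9.8 = 29.18 mm
Layer 71–25 kPa: Δp = 460 hPa = 46000 Pa, q̄ = 0.00304 kg/kg → 0.00304 × 46000 / 9.8 = 14.27 mm
PW = 18.31 + 29.18 + 14.27 = 61.76 ≈ 61.8 mm.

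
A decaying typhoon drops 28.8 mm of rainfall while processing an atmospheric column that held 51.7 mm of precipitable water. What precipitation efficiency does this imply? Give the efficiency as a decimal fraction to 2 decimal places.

ε ≈ 0.56

ε = rainfall / PW = 28.8 / 51.7 = 0.56.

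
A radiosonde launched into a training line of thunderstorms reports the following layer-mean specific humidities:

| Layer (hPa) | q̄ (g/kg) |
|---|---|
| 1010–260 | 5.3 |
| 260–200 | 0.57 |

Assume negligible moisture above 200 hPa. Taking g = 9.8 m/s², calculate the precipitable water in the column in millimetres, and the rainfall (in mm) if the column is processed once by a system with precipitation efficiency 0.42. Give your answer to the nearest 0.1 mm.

PW ≈ 40.9 mm; rainfall ≈ 17.2 mm

Precipitable water is the column-integrated vapour mass per unit area: PW = (1/g) Σ q̄ Δp, with q in kg/kg and Δp in Pa (1 kg/m² of water = 1 mm).
Layer 1010–260 hPa: Δp = 750 hPa = 75000 Pa, q̄ = 0.0053 kg/kg → 0.0053 × 75000 / 9.8 = 40.56 mm
Layer 260–200 hPa: Δp = 60 hPa = 6000 Pa, q̄ = 0.00057 kg/kg → 0.00057 × 6000 / 9.8 = 0.35 mm
PW = 40.56 + 0.35 = 40.91 ≈ 40.9 mm.
Rainfall = ε × PW = 0.42 × 40.9 = 17.2 mm.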